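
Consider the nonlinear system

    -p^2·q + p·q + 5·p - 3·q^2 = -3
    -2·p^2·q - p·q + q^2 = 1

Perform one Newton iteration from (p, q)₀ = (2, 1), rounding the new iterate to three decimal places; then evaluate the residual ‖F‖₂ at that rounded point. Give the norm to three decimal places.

At (2, 1): F = (8.000, -10.000).
Jacobian J = [[-2·p·q + q + 5, -p^2 + p - 6·q], [-4·p·q - q, -2·p^2 - p + 2·q]].
At the point, J = [[2.000, -8.000], [-9.000, -8.000]] (det J = -88.000).
Solving J·Δ = −F gives Δ = (-1.636, 0.591).
Then the next iterate is (p, q)₁ = (0.364, 1.591).
Re-evaluating at (0.364, 1.591): F = (-2.40552, 0.53055), so ‖F‖₂ = 2.463.

2.463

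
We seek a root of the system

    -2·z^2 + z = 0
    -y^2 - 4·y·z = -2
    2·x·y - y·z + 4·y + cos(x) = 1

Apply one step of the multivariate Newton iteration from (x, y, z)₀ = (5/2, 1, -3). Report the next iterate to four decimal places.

At (5/2, 1, -3): F = (-21.0000, 13.0000, 10.198856).
Jacobian J = [[0, 0, -4·z + 1], [0, -2·y - 4·z, -4·y], [2·y - sin(x), 2·x - z + 4, -y]].
At the point, J = [[0.0000, 0.0000, 13.0000], [0.0000, 10.0000, -4.0000], [1.401528, 12.0000, -1.0000]] (det J = -182.198621).
Solving J·Δ = −F gives Δ = (-0.5261, -0.6538, 1.6154).
Then the next iterate is (x, y, z)₁ = (1.9739, 0.3462, -1.3846).

(1.9739, 0.3462, -1.3846)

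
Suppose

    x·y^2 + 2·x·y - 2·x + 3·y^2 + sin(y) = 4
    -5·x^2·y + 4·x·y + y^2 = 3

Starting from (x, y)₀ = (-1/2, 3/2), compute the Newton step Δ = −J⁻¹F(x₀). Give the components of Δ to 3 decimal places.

(0.407, -0.524)

At (-1/2, 3/2): F = (2.12249, -5.625).
Jacobian J = [[y^2 + 2·y - 2, 2·x·y + 2·x + 6·y + cos(y)], [-10·x·y + 4·y, -5·x^2 + 4·x + 2·y]].
At the point, J = [[3.250, 6.57074], [13.500, -0.250]] (det J = -89.51745).
Solving J·Δ = −F gives Δ = (0.407, -0.524).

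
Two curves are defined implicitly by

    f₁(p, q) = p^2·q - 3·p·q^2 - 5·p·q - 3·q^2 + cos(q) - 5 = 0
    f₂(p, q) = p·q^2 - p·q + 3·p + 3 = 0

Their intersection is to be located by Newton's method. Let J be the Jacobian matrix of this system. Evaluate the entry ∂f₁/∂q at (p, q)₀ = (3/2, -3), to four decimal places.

∂f₁/∂q = p^2 - 6·p·q - 5·p - 6·q - sin(q).
At (3/2, -3) this is 39.8911.

39.8911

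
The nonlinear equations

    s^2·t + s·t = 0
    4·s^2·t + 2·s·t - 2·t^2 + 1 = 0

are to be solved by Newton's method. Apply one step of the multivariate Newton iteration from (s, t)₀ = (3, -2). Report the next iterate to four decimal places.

At (3, -2): F = (-24.0000, -91.0000).
Jacobian J = [[2·s·t + t, s^2 + s], [8·s·t + 2·t, 4·s^2 + 2·s - 4·t]].
At the point, J = [[-14.0000, 12.0000], [-52.0000, 50.0000]] (det J = -76.0000).
Solving J·Δ = −F gives Δ = (-1.4211, 0.3421).
Then the next iterate is (s, t)₁ = (1.5789, -1.6579).

(1.5789, -1.6579)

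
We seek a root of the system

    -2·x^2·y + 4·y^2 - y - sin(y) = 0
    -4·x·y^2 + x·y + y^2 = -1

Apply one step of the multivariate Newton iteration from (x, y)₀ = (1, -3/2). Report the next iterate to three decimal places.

At (1, -3/2): F = (14.49749, -7.250).
Jacobian J = [[-4·x·y, -2·x^2 + 8·y - cos(y) - 1], [-4·y^2 + y, -8·x·y + x + 2·y]].
At the point, J = [[6.000, -15.07074], [-10.500, 10.000]] (det J = -98.24274).
Solving J·Δ = −F gives Δ = (0.364, 1.107).
Then the next iterate is (x, y)₁ = (1.364, -0.393).

(1.364, -0.393)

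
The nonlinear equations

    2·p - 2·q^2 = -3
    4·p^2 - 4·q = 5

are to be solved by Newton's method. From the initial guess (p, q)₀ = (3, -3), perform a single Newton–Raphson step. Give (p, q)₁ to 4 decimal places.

At (3, -3): F = (-9.0000, 43.0000).
Jacobian J = [[2, -4·q], [8·p, -4]].
At the point, J = [[2.0000, 12.0000], [24.0000, -4.0000]] (det J = -296.0000).
Solving J·Δ = −F gives Δ = (-1.6216, 1.0203).
Then the next iterate is (p, q)₁ = (1.3784, -1.9797).

(1.3784, -1.9797)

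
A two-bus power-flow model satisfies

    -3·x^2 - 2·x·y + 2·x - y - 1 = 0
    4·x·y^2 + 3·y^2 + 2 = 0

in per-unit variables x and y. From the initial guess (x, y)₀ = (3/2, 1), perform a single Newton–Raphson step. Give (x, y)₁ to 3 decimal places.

(0.723, 0.562)

At (3/2, 1): F = (-8.750, 11.000).
Jacobian J = [[-6·x - 2·y + 2, -2·x - 1], [4·y^2, 8·x·y + 6·y]].
At the point, J = [[-9.000, -4.000], [4.000, 18.000]] (det J = -146.000).
Solving J·Δ = −F gives Δ = (-0.777, -0.438).
Then the next iterate is (x, y)₁ = (0.723, 0.562).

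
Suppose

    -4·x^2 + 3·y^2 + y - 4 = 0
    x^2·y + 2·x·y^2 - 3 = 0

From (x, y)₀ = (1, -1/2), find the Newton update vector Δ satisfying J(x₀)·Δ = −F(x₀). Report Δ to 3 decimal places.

At (1, -1/2): F = (-7.750, -3.000).
Jacobian J = [[-8·x, 6·y + 1], [2·x·y + 2·y^2, x^2 + 4·x·y]].
At the point, J = [[-8.000, -2.000], [-0.500, -1.000]] (det J = 7.000).
Solving J·Δ = −F gives Δ = (-0.250, -2.875).

(-0.250, -2.875)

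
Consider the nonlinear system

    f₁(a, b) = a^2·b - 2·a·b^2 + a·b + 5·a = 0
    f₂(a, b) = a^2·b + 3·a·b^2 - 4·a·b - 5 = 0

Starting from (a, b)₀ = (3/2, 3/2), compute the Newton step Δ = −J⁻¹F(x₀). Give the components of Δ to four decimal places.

(-0.6546, 0.4038)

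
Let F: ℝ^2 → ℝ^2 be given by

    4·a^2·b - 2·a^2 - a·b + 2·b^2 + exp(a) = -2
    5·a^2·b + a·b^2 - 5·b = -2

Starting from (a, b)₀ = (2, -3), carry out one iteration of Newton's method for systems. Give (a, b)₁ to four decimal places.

At (2, -3): F = (-22.610944, -25.0000).
Jacobian J = [[8·a·b - 4·a - b + exp(a), 4·a^2 - a + 4·b], [10·a·b + b^2, 5·a^2 + 2·a·b - 5]].
At the point, J = [[-45.610944, 2.0000], [-51.0000, 3.0000]] (det J = -34.832832).
Solving J·Δ = −F gives Δ = (-0.5120, -0.3699).
Then the next iterate is (a, b)₁ = (1.4880, -3.3699).

(1.4880, -3.3699)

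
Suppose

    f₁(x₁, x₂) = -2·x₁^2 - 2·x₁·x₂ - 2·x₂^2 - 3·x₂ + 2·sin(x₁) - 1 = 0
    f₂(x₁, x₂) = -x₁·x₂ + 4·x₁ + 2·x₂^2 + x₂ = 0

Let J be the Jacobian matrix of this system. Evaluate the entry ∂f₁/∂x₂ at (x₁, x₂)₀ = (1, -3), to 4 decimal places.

7.0000

∂f₁/∂x₂ = -2·x₁ - 4·x₂ - 3.
At (1, -3) this is 7.0000.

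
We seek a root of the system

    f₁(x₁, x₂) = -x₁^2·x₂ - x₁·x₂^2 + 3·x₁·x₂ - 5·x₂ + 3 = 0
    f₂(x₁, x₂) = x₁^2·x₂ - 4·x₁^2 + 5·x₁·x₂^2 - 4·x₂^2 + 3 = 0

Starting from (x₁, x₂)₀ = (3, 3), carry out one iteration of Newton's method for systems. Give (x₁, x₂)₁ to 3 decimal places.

(1.265, 2.662)

At (3, 3): F = (-39.000, 93.000).
Jacobian J = [[-2·x₁·x₂ - x₂^2 + 3·x₂, -x₁^2 - 2·x₁·x₂ + 3·x₁ - 5], [2·x₁·x₂ - 8·x₁ + 5·x₂^2, x₁^2 + 10·x₁·x₂ - 8·x₂]].
At the point, J = [[-18.000, -23.000], [39.000, 75.000]] (det J = -453.000).
Solving J·Δ = −F gives Δ = (-1.735, -0.338).
Then the next iterate is (x₁, x₂)₁ = (1.265, 2.662).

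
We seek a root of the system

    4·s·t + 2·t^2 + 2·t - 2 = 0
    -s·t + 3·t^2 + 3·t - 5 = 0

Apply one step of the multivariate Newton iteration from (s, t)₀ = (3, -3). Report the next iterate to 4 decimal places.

At (3, -3): F = (-26.0000, 22.0000).
Jacobian J = [[4·t, 4·s + 4·t + 2], [-t, -s + 6·t + 3]].
At the point, J = [[-12.0000, 2.0000], [3.0000, -18.0000]] (det J = 210.0000).
Solving J·Δ = −F gives Δ = (-2.0190, 0.8857).
Then the next iterate is (s, t)₁ = (0.9810, -2.1143).

(0.9810, -2.1143)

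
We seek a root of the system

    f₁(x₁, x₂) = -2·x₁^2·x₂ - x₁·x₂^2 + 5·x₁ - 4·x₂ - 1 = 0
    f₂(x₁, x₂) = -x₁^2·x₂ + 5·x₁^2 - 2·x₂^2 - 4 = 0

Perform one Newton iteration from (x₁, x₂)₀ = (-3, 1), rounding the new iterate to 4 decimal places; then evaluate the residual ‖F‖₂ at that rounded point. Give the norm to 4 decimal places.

12.1111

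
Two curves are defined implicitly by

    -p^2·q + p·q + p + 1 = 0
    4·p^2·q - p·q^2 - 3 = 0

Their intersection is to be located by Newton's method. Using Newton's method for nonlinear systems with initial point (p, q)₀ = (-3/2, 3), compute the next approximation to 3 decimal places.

(-0.414, 3.632)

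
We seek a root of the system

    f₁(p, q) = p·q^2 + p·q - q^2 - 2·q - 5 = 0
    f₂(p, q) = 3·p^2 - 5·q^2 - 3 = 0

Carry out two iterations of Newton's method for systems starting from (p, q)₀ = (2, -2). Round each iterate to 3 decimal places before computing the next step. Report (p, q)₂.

(2.691, -1.936)

At (2, -2): F = (-1.000, -11.000).
Jacobian J = [[q^2 + q, 2·p·q + p - 2·q - 2], [6·p, -10·q]].
At the point, J = [[2.000, -4.000], [12.000, 20.000]] (det J = 88.000).
Solving J·Δ = −F gives Δ = (0.727, 0.114).
Then the next iterate is (p, q)₁ = (2.727, -1.886).
Round to (2.727, -1.886) and repeat: F = (-0.22819, 1.52461), J = [[1.67100, -5.78724], [16.362, 18.860]].
Δ = (-0.036, -0.050), so (p, q)₂ = (2.691, -1.936).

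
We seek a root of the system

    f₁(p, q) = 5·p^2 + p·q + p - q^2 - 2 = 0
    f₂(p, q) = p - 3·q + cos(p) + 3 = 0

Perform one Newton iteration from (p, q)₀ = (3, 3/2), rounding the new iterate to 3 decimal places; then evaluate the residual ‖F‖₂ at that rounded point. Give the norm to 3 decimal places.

11.358

At (3, 3/2): F = (48.250, 0.51001).
Jacobian J = [[10·p + q + 1, p - 2·q], [-sin(p) + 1, -3]].
At the point, J = [[32.500, 0.000], [0.85888, -3.000]] (det J = -97.500).
Solving J·Δ = −F gives Δ = (-1.485, -0.255).
Then the next iterate is (p, q)₁ = (1.515, 1.245).
Re-evaluating at (1.515, 1.245): F = (11.32728, 0.83577), so ‖F‖₂ = 11.358.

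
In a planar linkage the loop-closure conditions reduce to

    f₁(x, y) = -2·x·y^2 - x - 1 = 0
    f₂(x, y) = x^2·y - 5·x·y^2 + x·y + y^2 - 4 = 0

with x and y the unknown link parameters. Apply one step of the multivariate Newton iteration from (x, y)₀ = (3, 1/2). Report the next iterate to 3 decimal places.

(2.879, -0.386)

At (3, 1/2): F = (-5.500, -1.500).
Jacobian J = [[-2·y^2 - 1, -4·x·y], [2·x·y - 5·y^2 + y, x^2 - 10·x·y + x + 2·y]].
At the point, J = [[-1.500, -6.000], [2.250, -2.000]] (det J = 16.500).
Solving J·Δ = −F gives Δ = (-0.121, -0.886).
Then the next iterate is (x, y)₁ = (2.879, -0.386).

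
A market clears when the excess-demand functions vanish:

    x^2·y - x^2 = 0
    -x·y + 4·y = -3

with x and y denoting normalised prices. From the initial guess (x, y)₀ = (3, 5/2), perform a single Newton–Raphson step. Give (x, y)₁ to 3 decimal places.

At (3, 5/2): F = (13.500, 5.500).
Jacobian J = [[2·x·y - 2·x, x^2], [-y, -x + 4]].
At the point, J = [[9.000, 9.000], [-2.500, 1.000]] (det J = 31.500).
Solving J·Δ = −F gives Δ = (1.143, -2.643).
Then the next iterate is (x, y)₁ = (4.143, -0.143).

(4.143, -0.143)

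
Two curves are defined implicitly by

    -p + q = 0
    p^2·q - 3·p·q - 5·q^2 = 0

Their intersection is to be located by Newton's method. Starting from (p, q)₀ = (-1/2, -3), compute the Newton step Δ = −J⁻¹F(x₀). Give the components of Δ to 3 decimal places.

(-0.666, 1.834)

At (-1/2, -3): F = (-2.500, -50.250).
Jacobian J = [[-1, 1], [2·p·q - 3·q, p^2 - 3·p - 10·q]].
At the point, J = [[-1.000, 1.000], [12.000, 31.750]] (det J = -43.750).
Solving J·Δ = −F gives Δ = (-0.666, 1.834).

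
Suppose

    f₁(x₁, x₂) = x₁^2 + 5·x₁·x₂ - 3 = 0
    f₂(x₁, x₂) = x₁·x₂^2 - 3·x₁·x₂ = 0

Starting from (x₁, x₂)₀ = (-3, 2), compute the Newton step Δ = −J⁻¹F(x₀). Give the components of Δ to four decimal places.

At (-3, 2): F = (-24.0000, 6.0000).
Jacobian J = [[2·x₁ + 5·x₂, 5·x₁], [x₂^2 - 3·x₂, 2·x₁·x₂ - 3·x₁]].
At the point, J = [[4.0000, -15.0000], [-2.0000, -3.0000]] (det J = -42.0000).
Solving J·Δ = −F gives Δ = (3.8571, -0.5714).

(3.8571, -0.5714)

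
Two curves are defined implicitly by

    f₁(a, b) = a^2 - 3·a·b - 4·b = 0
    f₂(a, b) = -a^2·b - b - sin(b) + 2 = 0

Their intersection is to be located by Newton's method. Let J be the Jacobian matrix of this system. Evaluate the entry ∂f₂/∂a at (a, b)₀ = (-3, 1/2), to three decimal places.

∂f₂/∂a = -2·a·b.
At (-3, 1/2) this is 3.000.

3.000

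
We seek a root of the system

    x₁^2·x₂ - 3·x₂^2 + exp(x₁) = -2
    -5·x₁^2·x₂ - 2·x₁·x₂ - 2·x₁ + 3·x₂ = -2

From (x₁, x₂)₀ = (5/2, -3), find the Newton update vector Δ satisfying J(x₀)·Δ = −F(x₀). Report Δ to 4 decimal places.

(-0.7116, 1.2191)

At (5/2, -3): F = (-31.567506, 96.7500).
Jacobian J = [[2·x₁·x₂ + exp(x₁), x₁^2 - 6·x₂], [-10·x₁·x₂ - 2·x₂ - 2, -5·x₁^2 - 2·x₁ + 3]].
At the point, J = [[-2.817506, 24.2500], [79.0000, -33.2500]] (det J = -1822.067924).
Solving J·Δ = −F gives Δ = (-0.7116, 1.2191).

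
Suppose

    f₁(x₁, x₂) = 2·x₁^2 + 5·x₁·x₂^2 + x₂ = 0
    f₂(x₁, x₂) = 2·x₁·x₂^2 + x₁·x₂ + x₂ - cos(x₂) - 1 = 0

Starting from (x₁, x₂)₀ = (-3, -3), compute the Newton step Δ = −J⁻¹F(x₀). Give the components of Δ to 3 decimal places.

At (-3, -3): F = (-120.000, -48.01001).
Jacobian J = [[4·x₁ + 5·x₂^2, 10·x₁·x₂ + 1], [2·x₂^2 + x₂, 4·x₁·x₂ + x₁ + sin(x₂) + 1]].
At the point, J = [[33.000, 91.000], [15.000, 33.85888]] (det J = -247.65696).
Solving J·Δ = −F gives Δ = (1.235, 0.871).

(1.235, 0.871)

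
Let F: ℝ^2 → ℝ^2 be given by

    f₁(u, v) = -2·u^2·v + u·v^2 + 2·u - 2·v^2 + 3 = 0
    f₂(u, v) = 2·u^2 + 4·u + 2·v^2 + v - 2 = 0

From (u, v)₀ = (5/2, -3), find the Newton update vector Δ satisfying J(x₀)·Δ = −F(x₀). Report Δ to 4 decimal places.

(0.0011, 3.2286)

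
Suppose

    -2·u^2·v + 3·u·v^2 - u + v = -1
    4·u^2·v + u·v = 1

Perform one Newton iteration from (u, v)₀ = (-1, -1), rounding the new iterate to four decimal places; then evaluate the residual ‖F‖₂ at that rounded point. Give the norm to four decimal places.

At (-1, -1): F = (0.0000, -4.0000).
Jacobian J = [[-4·u·v + 3·v^2 - 1, -2·u^2 + 6·u·v + 1], [8·u·v + v, 4·u^2 + u]].
At the point, J = [[-2.0000, 5.0000], [7.0000, 3.0000]] (det J = -41.0000).
Solving J·Δ = −F gives Δ = (0.4878, 0.1951).
Then the next iterate is (u, v)₁ = (-0.5122, -0.8049).
Re-evaluating at (-0.5122, -0.8049): F = (0.134121, -1.432389), so ‖F‖₂ = 1.4387.

1.4387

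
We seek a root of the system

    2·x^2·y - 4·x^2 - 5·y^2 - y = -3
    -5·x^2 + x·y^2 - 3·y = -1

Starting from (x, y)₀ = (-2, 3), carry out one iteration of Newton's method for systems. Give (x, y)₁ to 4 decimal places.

At (-2, 3): F = (-37.0000, -46.0000).
Jacobian J = [[4·x·y - 8·x, 2·x^2 - 10·y - 1], [-10·x + y^2, 2·x·y - 3]].
At the point, J = [[-8.0000, -23.0000], [29.0000, -15.0000]] (det J = 787.0000).
Solving J·Δ = −F gives Δ = (0.6391, -1.8310).
Then the next iterate is (x, y)₁ = (-1.3609, 1.1690).

(-1.3609, 1.1690)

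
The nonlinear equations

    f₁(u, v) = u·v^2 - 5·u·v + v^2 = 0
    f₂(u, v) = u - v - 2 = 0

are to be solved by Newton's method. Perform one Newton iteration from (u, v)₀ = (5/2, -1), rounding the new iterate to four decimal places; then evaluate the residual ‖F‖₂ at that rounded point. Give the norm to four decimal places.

4.2397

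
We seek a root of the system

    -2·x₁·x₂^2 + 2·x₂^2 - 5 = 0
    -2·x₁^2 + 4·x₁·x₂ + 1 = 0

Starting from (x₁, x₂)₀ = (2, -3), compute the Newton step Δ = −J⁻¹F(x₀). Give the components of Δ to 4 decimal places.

(-1.9583, -1.0208)

At (2, -3): F = (-23.0000, -31.0000).
Jacobian J = [[-2·x₂^2, -4·x₁·x₂ + 4·x₂], [-4·x₁ + 4·x₂, 4·x₁]].
At the point, J = [[-18.0000, 12.0000], [-20.0000, 8.0000]] (det J = 96.0000).
Solving J·Δ = −F gives Δ = (-1.9583, -1.0208).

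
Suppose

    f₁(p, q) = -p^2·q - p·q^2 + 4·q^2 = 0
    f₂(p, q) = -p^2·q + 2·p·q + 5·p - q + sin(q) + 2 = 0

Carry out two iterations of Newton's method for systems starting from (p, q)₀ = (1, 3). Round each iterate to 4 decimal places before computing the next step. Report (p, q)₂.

(-0.3904, -0.1885)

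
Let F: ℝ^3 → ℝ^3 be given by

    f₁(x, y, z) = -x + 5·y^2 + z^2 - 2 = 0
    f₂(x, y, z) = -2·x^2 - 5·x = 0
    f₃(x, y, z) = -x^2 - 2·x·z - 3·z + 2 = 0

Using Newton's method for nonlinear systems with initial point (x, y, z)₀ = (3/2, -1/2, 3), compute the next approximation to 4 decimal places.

(0.4091, -0.6182, 1.5947)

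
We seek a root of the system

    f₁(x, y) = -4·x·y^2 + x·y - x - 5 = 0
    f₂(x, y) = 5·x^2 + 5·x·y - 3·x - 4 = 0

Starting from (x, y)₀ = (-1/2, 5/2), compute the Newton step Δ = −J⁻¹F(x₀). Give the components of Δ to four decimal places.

(-3.3984, -9.1172)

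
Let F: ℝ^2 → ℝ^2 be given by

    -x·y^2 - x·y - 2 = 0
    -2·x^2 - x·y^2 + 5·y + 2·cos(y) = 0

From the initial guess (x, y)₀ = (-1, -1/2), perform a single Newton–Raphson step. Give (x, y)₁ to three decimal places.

At (-1, -1/2): F = (-2.250, -2.49483).
Jacobian J = [[-y^2 - y, -2·x·y - x], [-4·x - y^2, -2·x·y - 2·sin(y) + 5]].
At the point, J = [[0.250, 0.000], [3.750, 4.95885]] (det J = 1.23971).
Solving J·Δ = −F gives Δ = (9.000, -6.303).
Then the next iterate is (x, y)₁ = (8.000, -6.803).

(8.000, -6.803)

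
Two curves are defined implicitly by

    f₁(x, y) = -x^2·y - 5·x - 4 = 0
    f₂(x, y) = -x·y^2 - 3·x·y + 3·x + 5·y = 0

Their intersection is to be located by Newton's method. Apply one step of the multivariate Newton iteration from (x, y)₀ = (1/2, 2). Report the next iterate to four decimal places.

(-0.2245, -5.7143)

At (1/2, 2): F = (-7.0000, 6.5000).
Jacobian J = [[-2·x·y - 5, -x^2], [-y^2 - 3·y + 3, -2·x·y - 3·x + 5]].
At the point, J = [[-7.0000, -0.2500], [-7.0000, 1.5000]] (det J = -12.2500).
Solving J·Δ = −F gives Δ = (-0.7245, -7.7143).
Then the next iterate is (x, y)₁ = (-0.2245, -5.7143).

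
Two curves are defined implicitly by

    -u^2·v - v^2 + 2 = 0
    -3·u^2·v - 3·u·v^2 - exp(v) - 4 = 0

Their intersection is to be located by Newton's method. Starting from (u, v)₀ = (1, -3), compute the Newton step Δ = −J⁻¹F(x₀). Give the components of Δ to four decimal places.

(-0.3745, 1.2494)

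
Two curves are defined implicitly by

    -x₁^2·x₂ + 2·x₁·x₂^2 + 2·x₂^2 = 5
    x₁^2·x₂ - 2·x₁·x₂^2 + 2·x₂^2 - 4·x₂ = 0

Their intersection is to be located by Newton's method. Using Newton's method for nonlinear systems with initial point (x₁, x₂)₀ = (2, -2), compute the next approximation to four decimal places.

At (2, -2): F = (27.0000, -8.0000).
Jacobian J = [[-2·x₁·x₂ + 2·x₂^2, -x₁^2 + 4·x₁·x₂ + 4·x₂], [2·x₁·x₂ - 2·x₂^2, x₁^2 - 4·x₁·x₂ + 4·x₂ - 4]].
At the point, J = [[16.0000, -28.0000], [-16.0000, 8.0000]] (det J = -320.0000).
Solving J·Δ = −F gives Δ = (-0.0250, 0.9500).
Then the next iterate is (x₁, x₂)₁ = (1.9750, -1.0500).

(1.9750, -1.0500)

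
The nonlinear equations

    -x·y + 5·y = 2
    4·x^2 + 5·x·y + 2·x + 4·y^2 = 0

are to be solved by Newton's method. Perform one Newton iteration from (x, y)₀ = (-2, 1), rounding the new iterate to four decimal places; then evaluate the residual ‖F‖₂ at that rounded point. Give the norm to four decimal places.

1.6704

At (-2, 1): F = (5.0000, 6.0000).
Jacobian J = [[-y, -x + 5], [8·x + 5·y + 2, 5·x + 8·y]].
At the point, J = [[-1.0000, 7.0000], [-9.0000, -2.0000]] (det J = 65.0000).
Solving J·Δ = −F gives Δ = (0.8000, -0.6000).
Then the next iterate is (x, y)₁ = (-1.2000, 0.4000).
Re-evaluating at (-1.2000, 0.4000): F = (0.4800, 1.6000), so ‖F‖₂ = 1.6704.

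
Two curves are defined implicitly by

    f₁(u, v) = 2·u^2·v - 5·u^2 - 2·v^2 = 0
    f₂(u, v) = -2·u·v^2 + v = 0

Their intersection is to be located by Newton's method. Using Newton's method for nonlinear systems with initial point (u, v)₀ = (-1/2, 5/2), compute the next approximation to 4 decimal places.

(-0.4316, 1.1842)

At (-1/2, 5/2): F = (-12.5000, 8.7500).
Jacobian J = [[4·u·v - 10·u, 2·u^2 - 4·v], [-2·v^2, -4·u·v + 1]].
At the point, J = [[0.0000, -9.5000], [-12.5000, 6.0000]] (det J = -118.7500).
Solving J·Δ = −F gives Δ = (0.0684, -1.3158).
Then the next iterate is (u, v)₁ = (-0.4316, 1.1842).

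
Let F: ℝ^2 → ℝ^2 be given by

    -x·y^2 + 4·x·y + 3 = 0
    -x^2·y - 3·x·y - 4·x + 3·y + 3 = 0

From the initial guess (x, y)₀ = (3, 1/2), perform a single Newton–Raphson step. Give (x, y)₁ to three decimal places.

(2.507, -0.321)

At (3, 1/2): F = (8.250, -16.500).
Jacobian J = [[-y^2 + 4·y, -2·x·y + 4·x], [-2·x·y - 3·y - 4, -x^2 - 3·x + 3]].
At the point, J = [[1.750, 9.000], [-8.500, -15.000]] (det J = 50.250).
Solving J·Δ = −F gives Δ = (-0.493, -0.821).
Then the next iterate is (x, y)₁ = (2.507, -0.321).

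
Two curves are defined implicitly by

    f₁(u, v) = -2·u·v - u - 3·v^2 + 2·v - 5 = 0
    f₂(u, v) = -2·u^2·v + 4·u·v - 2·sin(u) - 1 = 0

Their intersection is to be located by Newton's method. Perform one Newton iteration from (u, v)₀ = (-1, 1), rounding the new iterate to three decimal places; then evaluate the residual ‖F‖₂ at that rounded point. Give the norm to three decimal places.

4.987

At (-1, 1): F = (-3.000, -5.31706).
Jacobian J = [[-2·v - 1, -2·u - 6·v + 2], [-4·u·v + 4·v - 2·cos(u), -2·u^2 + 4·u]].
At the point, J = [[-3.000, -2.000], [6.91940, -6.000]] (det J = 31.83879).
Solving J·Δ = −F gives Δ = (-0.231, -1.153).
Then the next iterate is (u, v)₁ = (-1.231, -0.153).
Re-evaluating at (-1.231, -0.153): F = (-4.52191, 2.10272), so ‖F‖₂ = 4.987.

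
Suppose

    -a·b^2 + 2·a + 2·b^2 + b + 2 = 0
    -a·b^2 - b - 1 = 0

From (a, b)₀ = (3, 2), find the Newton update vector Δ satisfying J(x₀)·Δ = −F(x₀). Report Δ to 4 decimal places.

(8.7857, -3.8571)

At (3, 2): F = (6.0000, -15.0000).
Jacobian J = [[-b^2 + 2, -2·a·b + 4·b + 1], [-b^2, -2·a·b - 1]].
At the point, J = [[-2.0000, -3.0000], [-4.0000, -13.0000]] (det J = 14.0000).
Solving J·Δ = −F gives Δ = (8.7857, -3.8571).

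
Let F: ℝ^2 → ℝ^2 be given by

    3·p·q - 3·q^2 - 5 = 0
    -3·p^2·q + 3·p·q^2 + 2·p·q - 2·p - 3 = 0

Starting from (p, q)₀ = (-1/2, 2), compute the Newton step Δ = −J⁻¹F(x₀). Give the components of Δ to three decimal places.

At (-1/2, 2): F = (-20.000, -11.500).
Jacobian J = [[3·q, 3·p - 6·q], [-6·p·q + 3·q^2 + 2·q - 2, -3·p^2 + 6·p·q + 2·p]].
At the point, J = [[6.000, -13.500], [20.000, -7.750]] (det J = 223.500).
Solving J·Δ = −F gives Δ = (0.001, -1.481).

(0.001, -1.481)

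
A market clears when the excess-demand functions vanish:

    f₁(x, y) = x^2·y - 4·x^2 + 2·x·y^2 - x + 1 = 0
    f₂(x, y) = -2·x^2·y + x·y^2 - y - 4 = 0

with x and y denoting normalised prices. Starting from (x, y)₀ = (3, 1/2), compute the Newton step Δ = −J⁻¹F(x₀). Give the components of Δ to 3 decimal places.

(-1.635, -0.209)

At (3, 1/2): F = (-32.000, -12.750).
Jacobian J = [[2·x·y - 8·x + 2·y^2 - 1, x^2 + 4·x·y], [-4·x·y + y^2, -2·x^2 + 2·x·y - 1]].
At the point, J = [[-21.500, 15.000], [-5.750, -16.000]] (det J = 430.250).
Solving J·Δ = −F gives Δ = (-1.635, -0.209).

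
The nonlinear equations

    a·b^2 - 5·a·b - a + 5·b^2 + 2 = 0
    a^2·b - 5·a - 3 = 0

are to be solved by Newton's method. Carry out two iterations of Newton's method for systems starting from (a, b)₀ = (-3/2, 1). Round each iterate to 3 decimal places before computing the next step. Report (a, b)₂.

At (-3/2, 1): F = (14.500, 6.750).
Jacobian J = [[b^2 - 5·b - 1, 2·a·b - 5·a + 10·b], [2·a·b - 5, a^2]].
At the point, J = [[-5.000, 14.500], [-8.000, 2.250]] (det J = 104.750).
Solving J·Δ = −F gives Δ = (0.623, -0.785).
Then the next iterate is (a, b)₁ = (-0.877, 0.215).
Round to (-0.877, 0.215) and repeat: F = (4.01036, 1.55036), J = [[-2.02877, 6.15789], [-5.37711, 0.76913]].
Δ = (0.205, -0.584), so (a, b)₂ = (-0.672, -0.369).

(-0.672, -0.369)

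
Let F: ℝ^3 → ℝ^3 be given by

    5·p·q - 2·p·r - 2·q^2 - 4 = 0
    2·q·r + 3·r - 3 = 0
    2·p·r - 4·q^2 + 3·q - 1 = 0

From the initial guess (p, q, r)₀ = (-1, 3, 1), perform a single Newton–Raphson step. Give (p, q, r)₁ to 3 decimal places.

At (-1, 3, 1): F = (-35.000, 6.000, -30.000).
Jacobian J = [[5·q - 2·r, 5·p - 4·q, -2·p], [0, 2·r, 2·q + 3], [2·r, -8·q + 3, 2·p]].
At the point, J = [[13.000, -17.000, 2.000], [0.000, 2.000, 9.000], [2.000, -21.000, -2.000]] (det J = 2091.000).
Solving J·Δ = −F gives Δ = (1.062, -1.291, -0.380).
Then the next iterate is (p, q, r)₁ = (0.062, 1.709, 0.620).

(0.062, 1.709, 0.620)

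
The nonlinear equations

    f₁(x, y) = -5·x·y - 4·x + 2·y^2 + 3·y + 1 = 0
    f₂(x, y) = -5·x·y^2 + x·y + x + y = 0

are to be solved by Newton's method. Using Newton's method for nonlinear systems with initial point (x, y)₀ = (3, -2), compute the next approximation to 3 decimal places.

At (3, -2): F = (21.000, -65.000).
Jacobian J = [[-5·y - 4, -5·x + 4·y + 3], [-5·y^2 + y + 1, -10·x·y + x + 1]].
At the point, J = [[6.000, -20.000], [-21.000, 64.000]] (det J = -36.000).
Solving J·Δ = −F gives Δ = (1.222, 1.417).
Then the next iterate is (x, y)₁ = (4.222, -0.583).

(4.222, -0.583)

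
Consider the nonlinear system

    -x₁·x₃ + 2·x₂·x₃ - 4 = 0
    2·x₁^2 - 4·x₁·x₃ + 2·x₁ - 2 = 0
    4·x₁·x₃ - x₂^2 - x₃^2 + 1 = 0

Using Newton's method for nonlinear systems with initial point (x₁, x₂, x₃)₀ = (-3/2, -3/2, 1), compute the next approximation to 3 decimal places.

At (-3/2, -3/2, 1): F = (-5.500, 5.500, -8.250).
Jacobian J = [[-x₃, 2·x₃, -x₁ + 2·x₂], [4·x₁ - 4·x₃ + 2, 0, -4·x₁], [4·x₃, -2·x₂, 4·x₁ - 2·x₃]].
At the point, J = [[-1.000, 2.000, -1.500], [-8.000, 0.000, 6.000], [4.000, 3.000, -8.000]] (det J = -26.000).
Solving J·Δ = −F gives Δ = (2.433, 5.712, 2.327).
Then the next iterate is (x₁, x₂, x₃)₁ = (0.933, 4.212, 3.327).

(0.933, 4.212, 3.327)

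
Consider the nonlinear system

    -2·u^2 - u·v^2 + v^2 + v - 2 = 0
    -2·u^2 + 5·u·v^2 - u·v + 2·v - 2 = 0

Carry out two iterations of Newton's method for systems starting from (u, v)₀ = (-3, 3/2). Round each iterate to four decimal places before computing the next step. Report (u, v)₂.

At (-3, 3/2): F = (-9.5000, -46.2500).
Jacobian J = [[-4·u - v^2, -2·u·v + 2·v + 1], [-4·u + 5·v^2 - v, 10·u·v - u + 2]].
At the point, J = [[9.7500, 13.0000], [21.7500, -40.0000]] (det J = -672.7500).
Solving J·Δ = −F gives Δ = (1.4586, -0.3632).
Then the next iterate is (u, v)₁ = (-1.5414, 1.1368).
Round to (-1.5414, 1.1368) and repeat: F = (-2.330741, -12.685830), J = [[4.873286, 6.778127], [11.490371, -13.981235]].
Δ = (0.8120, -0.2400), so (u, v)₂ = (-0.7294, 0.8968).

(-0.7294, 0.8968)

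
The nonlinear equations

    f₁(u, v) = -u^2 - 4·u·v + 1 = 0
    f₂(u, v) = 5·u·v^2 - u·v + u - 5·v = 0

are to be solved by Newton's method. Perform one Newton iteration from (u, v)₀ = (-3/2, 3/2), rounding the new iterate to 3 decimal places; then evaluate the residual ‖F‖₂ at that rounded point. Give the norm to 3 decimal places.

78.212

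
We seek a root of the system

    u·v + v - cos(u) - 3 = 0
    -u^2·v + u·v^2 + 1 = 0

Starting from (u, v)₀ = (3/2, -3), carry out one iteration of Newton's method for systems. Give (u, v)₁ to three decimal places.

(4.428, 3.574)

At (3/2, -3): F = (-10.57074, 21.250).
Jacobian J = [[v + sin(u), u + 1], [-2·u·v + v^2, -u^2 + 2·u·v]].
At the point, J = [[-2.00251, 2.500], [18.000, -11.250]] (det J = -22.47182).
Solving J·Δ = −F gives Δ = (2.928, 6.574).
Then the next iterate is (u, v)₁ = (4.428, 3.574).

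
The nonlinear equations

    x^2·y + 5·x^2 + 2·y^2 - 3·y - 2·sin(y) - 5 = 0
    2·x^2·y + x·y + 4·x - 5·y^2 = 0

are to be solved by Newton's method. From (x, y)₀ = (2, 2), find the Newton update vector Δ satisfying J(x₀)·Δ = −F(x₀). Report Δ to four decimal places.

(-0.6256, -0.5762)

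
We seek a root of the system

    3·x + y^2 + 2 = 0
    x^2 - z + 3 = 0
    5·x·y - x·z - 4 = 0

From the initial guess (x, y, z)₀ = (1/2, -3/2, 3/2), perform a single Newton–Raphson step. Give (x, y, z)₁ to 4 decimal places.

At (1/2, -3/2, 3/2): F = (5.7500, 1.7500, -8.5000).
Jacobian J = [[3, 2·y, 0], [2·x, 0, -1], [5·y - z, 5·x, -x]].
At the point, J = [[3.0000, -3.0000, 0.0000], [1.0000, 0.0000, -1.0000], [-9.0000, 2.5000, -0.5000]] (det J = -21.0000).
Solving J·Δ = −F gives Δ = (-0.6548, 1.2619, 1.0952).
Then the next iterate is (x, y, z)₁ = (-0.1548, -0.2381, 2.5952).

(-0.1548, -0.2381, 2.5952)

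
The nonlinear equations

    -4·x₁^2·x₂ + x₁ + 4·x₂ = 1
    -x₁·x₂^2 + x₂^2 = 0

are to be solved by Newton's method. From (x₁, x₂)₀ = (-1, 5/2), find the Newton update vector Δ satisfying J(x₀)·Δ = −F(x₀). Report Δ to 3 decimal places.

At (-1, 5/2): F = (-2.000, 12.500).
Jacobian J = [[-8·x₁·x₂ + 1, -4·x₁^2 + 4], [-x₂^2, -2·x₁·x₂ + 2·x₂]].
At the point, J = [[21.000, 0.000], [-6.250, 10.000]] (det J = 210.000).
Solving J·Δ = −F gives Δ = (0.095, -1.190).

(0.095, -1.190)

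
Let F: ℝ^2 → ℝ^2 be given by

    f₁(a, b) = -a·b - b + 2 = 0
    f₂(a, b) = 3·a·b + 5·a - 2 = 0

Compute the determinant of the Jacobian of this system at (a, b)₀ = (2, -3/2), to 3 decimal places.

J = [[-b, -a - 1], [3·b + 5, 3·a]].
At the point, J = [[1.500, -3.000], [0.500, 6.000]].
det J = 10.500.

10.500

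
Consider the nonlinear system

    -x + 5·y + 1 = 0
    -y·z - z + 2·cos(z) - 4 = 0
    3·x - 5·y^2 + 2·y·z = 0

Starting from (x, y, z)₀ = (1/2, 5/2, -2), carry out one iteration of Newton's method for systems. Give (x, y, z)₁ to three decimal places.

(17.037, 3.207, 0.131)

At (1/2, 5/2, -2): F = (13.000, 2.16771, -39.750).
Jacobian J = [[-1, 5, 0], [0, -z, -y - 2·sin(z) - 1], [3, -10·y + 2·z, 2·y]].
At the point, J = [[-1.000, 5.000, 0.000], [0.000, 2.000, -1.68141], [3.000, -29.000, 5.000]] (det J = 13.53967).
Solving J·Δ = −F gives Δ = (16.537, 0.707, 2.131).
Then the next iterate is (x, y, z)₁ = (17.037, 3.207, 0.131).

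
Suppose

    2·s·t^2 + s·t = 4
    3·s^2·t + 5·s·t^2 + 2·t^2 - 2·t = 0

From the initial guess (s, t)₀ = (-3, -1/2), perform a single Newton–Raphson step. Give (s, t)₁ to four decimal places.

(-6.4065, 0.8333)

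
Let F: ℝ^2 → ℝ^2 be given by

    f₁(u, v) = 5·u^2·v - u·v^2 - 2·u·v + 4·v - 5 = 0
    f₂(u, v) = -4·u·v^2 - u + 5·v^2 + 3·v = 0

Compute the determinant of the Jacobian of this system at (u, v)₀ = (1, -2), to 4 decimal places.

207.0000

J = [[10·u·v - v^2 - 2·v, 5·u^2 - 2·u·v - 2·u + 4], [-4·v^2 - 1, -8·u·v + 10·v + 3]].
At the point, J = [[-20.0000, 11.0000], [-17.0000, -1.0000]].
det J = 207.0000.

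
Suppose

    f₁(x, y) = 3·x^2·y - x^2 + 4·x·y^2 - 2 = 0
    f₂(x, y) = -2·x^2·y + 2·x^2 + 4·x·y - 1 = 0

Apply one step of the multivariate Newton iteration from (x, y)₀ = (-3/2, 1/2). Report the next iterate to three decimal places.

At (-3/2, 1/2): F = (-2.375, -1.750).
Jacobian J = [[6·x·y - 2·x + 4·y^2, 3·x^2 + 8·x·y], [-4·x·y + 4·x + 4·y, -2·x^2 + 4·x]].
At the point, J = [[-0.500, 0.750], [-1.000, -10.500]] (det J = 6.000).
Solving J·Δ = −F gives Δ = (-4.375, 0.250).
Then the next iterate is (x, y)₁ = (-5.875, 0.750).

(-5.875, 0.750)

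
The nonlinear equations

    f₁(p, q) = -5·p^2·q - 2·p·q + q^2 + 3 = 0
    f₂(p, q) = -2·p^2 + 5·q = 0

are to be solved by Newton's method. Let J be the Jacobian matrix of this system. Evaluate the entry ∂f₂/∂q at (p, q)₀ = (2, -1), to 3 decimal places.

∂f₂/∂q = 5.
At (2, -1) this is 5.000.

5.000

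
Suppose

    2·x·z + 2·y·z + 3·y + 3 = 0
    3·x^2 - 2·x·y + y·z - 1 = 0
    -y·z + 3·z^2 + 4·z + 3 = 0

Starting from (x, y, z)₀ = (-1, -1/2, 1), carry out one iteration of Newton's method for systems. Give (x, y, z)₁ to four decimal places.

(-0.9903, -0.8223, -0.0307)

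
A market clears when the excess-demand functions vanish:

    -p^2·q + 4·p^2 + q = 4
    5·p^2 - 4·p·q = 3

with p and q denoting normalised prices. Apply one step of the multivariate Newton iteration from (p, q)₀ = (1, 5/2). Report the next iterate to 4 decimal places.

At (1, 5/2): F = (0.0000, -8.0000).
Jacobian J = [[-2·p·q + 8·p, -p^2 + 1], [10·p - 4·q, -4·p]].
At the point, J = [[3.0000, 0.0000], [0.0000, -4.0000]] (det J = -12.0000).
Solving J·Δ = −F gives Δ = (0.0000, -2.0000).
Then the next iterate is (p, q)₁ = (1.0000, 0.5000).

(1.0000, 0.5000)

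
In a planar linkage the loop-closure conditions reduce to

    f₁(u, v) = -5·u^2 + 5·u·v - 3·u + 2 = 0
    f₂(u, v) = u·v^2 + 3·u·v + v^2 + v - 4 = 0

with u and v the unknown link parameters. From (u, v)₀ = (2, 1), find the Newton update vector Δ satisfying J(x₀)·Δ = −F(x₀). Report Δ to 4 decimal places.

At (2, 1): F = (-14.0000, 6.0000).
Jacobian J = [[-10·u + 5·v - 3, 5·u], [v^2 + 3·v, 2·u·v + 3·u + 2·v + 1]].
At the point, J = [[-18.0000, 10.0000], [4.0000, 13.0000]] (det J = -274.0000).
Solving J·Δ = −F gives Δ = (-0.8832, -0.1898).

(-0.8832, -0.1898)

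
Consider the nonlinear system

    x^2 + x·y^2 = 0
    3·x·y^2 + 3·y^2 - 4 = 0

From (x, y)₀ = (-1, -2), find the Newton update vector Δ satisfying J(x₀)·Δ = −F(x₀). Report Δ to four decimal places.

At (-1, -2): F = (-3.0000, -4.0000).
Jacobian J = [[2·x + y^2, 2·x·y], [3·y^2, 6·x·y + 6·y]].
At the point, J = [[2.0000, 4.0000], [12.0000, 0.0000]] (det J = -48.0000).
Solving J·Δ = −F gives Δ = (0.3333, 0.5833).

(0.3333, 0.5833)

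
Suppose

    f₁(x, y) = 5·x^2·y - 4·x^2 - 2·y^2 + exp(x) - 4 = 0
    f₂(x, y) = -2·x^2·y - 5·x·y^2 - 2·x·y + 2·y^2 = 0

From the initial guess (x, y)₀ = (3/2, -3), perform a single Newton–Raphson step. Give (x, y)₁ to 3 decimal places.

(0.432, -2.821)

At (3/2, -3): F = (-60.26831, -27.000).
Jacobian J = [[10·x·y - 8·x + exp(x), 5·x^2 - 4·y], [-4·x·y - 5·y^2 - 2·y, -2·x^2 - 10·x·y - 2·x + 4·y]].
At the point, J = [[-52.51831, 23.250], [-21.000, 25.500]] (det J = -850.96693).
Solving J·Δ = −F gives Δ = (-1.068, 0.179).
Then the next iterate is (x, y)₁ = (0.432, -2.821).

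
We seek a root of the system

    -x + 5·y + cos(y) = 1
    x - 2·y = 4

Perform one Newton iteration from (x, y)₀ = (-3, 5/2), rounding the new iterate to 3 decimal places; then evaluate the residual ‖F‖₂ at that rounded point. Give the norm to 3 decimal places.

0.160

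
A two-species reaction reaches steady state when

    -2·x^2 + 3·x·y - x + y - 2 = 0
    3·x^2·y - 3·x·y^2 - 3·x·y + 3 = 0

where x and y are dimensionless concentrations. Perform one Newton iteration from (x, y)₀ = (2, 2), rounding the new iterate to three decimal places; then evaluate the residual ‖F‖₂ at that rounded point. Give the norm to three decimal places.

4.457

At (2, 2): F = (2.000, -9.000).
Jacobian J = [[-4·x + 3·y - 1, 3·x + 1], [6·x·y - 3·y^2 - 3·y, 3·x^2 - 6·x·y - 3·x]].
At the point, J = [[-3.000, 7.000], [6.000, -18.000]] (det J = 12.000).
Solving J·Δ = −F gives Δ = (-2.250, -1.250).
Then the next iterate is (x, y)₁ = (-0.250, 0.750).
Re-evaluating at (-0.250, 0.750): F = (-1.68750, 4.125), so ‖F‖₂ = 4.457.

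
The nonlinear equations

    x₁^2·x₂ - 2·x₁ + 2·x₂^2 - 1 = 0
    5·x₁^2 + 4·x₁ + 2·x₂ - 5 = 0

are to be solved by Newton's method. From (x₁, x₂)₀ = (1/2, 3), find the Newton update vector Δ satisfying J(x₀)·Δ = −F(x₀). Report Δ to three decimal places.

(-0.171, -1.353)

At (1/2, 3): F = (16.750, 4.250).
Jacobian J = [[2·x₁·x₂ - 2, x₁^2 + 4·x₂], [10·x₁ + 4, 2]].
At the point, J = [[1.000, 12.250], [9.000, 2.000]] (det J = -108.250).
Solving J·Δ = −F gives Δ = (-0.171, -1.353).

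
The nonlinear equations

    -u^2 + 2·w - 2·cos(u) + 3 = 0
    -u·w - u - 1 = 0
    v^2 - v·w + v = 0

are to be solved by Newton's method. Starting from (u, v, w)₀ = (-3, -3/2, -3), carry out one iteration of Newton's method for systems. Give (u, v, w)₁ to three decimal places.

(-1.779, -0.029, -1.481)

At (-3, -3/2, -3): F = (-10.02002, -7.000, -3.750).
Jacobian J = [[-2·u + 2·sin(u), 0, 2], [-w - 1, 0, -u], [0, 2·v - w + 1, -v]].
At the point, J = [[5.71776, 0.000, 2.000], [2.000, 0.000, 3.000], [0.000, 1.000, 1.500]] (det J = -13.15328).
Solving J·Δ = −F gives Δ = (1.221, 1.471, 1.519).
Then the next iterate is (u, v, w)₁ = (-1.779, -0.029, -1.481).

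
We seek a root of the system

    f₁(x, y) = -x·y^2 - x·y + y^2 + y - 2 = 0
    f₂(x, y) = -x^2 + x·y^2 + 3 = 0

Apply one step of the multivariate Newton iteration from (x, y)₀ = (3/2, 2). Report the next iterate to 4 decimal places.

At (3/2, 2): F = (-5.0000, 6.7500).
Jacobian J = [[-y^2 - y, -2·x·y - x + 2·y + 1], [-2·x + y^2, 2·x·y]].
At the point, J = [[-6.0000, -2.5000], [1.0000, 6.0000]] (det J = -33.5000).
Solving J·Δ = −F gives Δ = (-0.3918, -1.0597).
Then the next iterate is (x, y)₁ = (1.1082, 0.9403).

(1.1082, 0.9403)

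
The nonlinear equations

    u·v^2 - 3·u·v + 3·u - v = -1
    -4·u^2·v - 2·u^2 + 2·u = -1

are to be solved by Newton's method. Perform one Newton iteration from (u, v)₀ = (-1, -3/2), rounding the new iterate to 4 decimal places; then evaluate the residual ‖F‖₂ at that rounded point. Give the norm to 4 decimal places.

At (-1, -3/2): F = (-7.2500, 3.0000).
Jacobian J = [[v^2 - 3·v + 3, 2·u·v - 3·u - 1], [-8·u·v - 4·u + 2, -4·u^2]].
At the point, J = [[9.7500, 5.0000], [-6.0000, -4.0000]] (det J = -9.0000).
Solving J·Δ = −F gives Δ = (1.5556, -1.5833).
Then the next iterate is (u, v)₁ = (0.5556, -3.0833).
Re-evaluating at (0.5556, -3.0833): F = (16.171289, 5.300970), so ‖F‖₂ = 17.0180.

17.0180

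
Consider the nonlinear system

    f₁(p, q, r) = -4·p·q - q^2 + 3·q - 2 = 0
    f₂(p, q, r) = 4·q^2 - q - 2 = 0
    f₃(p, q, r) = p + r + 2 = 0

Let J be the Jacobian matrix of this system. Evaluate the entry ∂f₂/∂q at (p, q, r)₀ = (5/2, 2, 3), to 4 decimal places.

15.0000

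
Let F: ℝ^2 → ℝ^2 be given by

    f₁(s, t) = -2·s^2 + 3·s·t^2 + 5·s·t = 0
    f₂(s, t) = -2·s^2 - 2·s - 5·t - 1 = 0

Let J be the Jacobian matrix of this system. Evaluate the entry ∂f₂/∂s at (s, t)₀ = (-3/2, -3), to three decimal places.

4.000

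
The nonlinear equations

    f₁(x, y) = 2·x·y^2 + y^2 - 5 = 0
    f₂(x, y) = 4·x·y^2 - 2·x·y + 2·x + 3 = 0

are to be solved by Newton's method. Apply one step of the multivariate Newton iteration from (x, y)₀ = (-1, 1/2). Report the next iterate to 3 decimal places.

(-12.500, -10.500)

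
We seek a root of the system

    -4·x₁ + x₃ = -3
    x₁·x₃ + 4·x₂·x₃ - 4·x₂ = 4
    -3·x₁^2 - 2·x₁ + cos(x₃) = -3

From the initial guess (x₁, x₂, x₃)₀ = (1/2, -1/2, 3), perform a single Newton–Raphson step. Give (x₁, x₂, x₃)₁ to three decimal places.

(0.648, -0.382, -0.407)

At (1/2, -1/2, 3): F = (4.000, -6.500, 0.26001).
Jacobian J = [[-4, 0, 1], [x₃, 4·x₃ - 4, x₁ + 4·x₂], [-6·x₁ - 2, 0, -sin(x₃)]].
At the point, J = [[-4.000, 0.000, 1.000], [3.000, 8.000, -1.500], [-5.000, 0.000, -0.14112]] (det J = 44.51584).
Solving J·Δ = −F gives Δ = (0.148, 0.118, -3.407).
Then the next iterate is (x₁, x₂, x₃)₁ = (0.648, -0.382, -0.407).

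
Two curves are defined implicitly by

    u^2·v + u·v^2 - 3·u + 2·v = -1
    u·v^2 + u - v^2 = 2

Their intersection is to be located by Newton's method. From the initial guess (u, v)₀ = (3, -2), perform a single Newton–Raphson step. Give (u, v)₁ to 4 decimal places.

(1.3548, -1.9032)

At (3, -2): F = (-18.0000, 9.0000).
Jacobian J = [[2·u·v + v^2 - 3, u^2 + 2·u·v + 2], [v^2 + 1, 2·u·v - 2·v]].
At the point, J = [[-11.0000, -1.0000], [5.0000, -8.0000]] (det J = 93.0000).
Solving J·Δ = −F gives Δ = (-1.6452, 0.0968).
Then the next iterate is (u, v)₁ = (1.3548, -1.9032).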